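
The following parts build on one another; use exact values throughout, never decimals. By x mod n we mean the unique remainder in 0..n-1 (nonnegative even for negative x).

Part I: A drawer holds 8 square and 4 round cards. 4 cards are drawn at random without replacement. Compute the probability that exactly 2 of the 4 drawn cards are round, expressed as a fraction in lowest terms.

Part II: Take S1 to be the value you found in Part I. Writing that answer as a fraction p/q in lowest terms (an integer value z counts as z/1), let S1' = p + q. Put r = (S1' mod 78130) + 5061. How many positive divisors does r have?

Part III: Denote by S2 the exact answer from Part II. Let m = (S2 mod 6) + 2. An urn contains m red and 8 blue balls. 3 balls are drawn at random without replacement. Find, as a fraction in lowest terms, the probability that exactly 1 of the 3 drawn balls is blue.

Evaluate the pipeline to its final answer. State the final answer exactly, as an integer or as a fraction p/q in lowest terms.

Part I: total draws C(12,4) = 495; favorable C(4,2)*C(8,2) = 168; P = 56/165; answer 56/165
Part II: S1 = 56/165; threaded value p + q = 221; r = 5282; 5282 = 2 * 19 * 139; number of divisors = (1+1) * (1+1) * (1+1) = 8; answer 8
Part III: S2 = 8; m = 4; total draws C(12,3) = 220; favorable C(8,1)*C(4,2) = 48; P = 12/55; answer 12/55

12/55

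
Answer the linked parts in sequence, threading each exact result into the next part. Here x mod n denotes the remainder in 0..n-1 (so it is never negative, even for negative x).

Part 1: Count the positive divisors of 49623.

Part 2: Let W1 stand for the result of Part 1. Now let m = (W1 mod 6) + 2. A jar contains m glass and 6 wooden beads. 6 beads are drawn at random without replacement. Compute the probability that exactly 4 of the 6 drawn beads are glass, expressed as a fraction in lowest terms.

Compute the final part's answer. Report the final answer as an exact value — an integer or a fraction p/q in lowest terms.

75/308

Part 1: 49623 = 3 * 7 * 17 * 139; number of divisors = (1+1) * (1+1) * (1+1) * (1+1) = 16; answer 16
Part 2: W1 = 16; m = 6; total draws C(12,6) = 924; favorable C(6,4)*C(6,2) = 225; P = 75/308; answer 75/308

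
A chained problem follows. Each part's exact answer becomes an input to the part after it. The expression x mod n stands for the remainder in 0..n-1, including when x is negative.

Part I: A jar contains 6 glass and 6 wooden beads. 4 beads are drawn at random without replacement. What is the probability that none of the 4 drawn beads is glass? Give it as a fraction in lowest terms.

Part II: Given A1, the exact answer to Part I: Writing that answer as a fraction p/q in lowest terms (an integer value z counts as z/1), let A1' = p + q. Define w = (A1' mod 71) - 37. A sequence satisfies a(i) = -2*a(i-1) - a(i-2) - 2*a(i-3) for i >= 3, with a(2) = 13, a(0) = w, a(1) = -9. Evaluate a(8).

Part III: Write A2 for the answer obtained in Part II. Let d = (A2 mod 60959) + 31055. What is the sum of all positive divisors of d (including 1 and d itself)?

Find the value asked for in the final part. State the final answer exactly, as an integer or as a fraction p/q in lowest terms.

Part I: total draws C(12,4) = 495; favorable C(6,4) = 15; P = 1/33; answer 1/33
Part II: A1 = 1/33; threaded value p + q = 34; w = -3; a(3) = -2*(13) - 1*(-9) - 2*(-3) = -11; iterating: a(3)=-11, a(4)=27, a(5)=-69, a(6)=133, a(7)=-251, a(8)=507; answer 507
Part III: A2 = 507; d = 31562; 31562 = 2 * 43 * 367; sigma = (1 + 2) * (1 + 43) * (1 + 367) = 3 * 44 * 368 = 48576; answer 48576

48576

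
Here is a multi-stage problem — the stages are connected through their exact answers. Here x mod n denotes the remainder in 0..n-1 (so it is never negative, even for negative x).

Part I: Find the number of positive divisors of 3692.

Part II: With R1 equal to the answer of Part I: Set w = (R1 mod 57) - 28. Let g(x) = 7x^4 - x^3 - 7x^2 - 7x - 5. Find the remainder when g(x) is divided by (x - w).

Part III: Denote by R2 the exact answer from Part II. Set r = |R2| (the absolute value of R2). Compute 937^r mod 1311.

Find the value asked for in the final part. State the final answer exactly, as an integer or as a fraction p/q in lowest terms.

1261

Part I: 3692 = 2^2 * 13 * 71; number of divisors = (2+1) * (1+1) * (1+1) = 12; answer 12
Part II: R1 = 12; w = -16; remainder = value at the root: 7*(-16)^4 - 1*(-16)^3 - 7*(-16)^2 - 7*(-16)^1 - 5 = (458752) + (4096) + (-1792) + (112) + (-5) = 461163; answer 461163
Part III: R2 = 461163; r = 461163; squarings mod 1311: 937^1=937, 937^2=910, 937^4=859, 937^8=1099, 937^16=370, 937^32=556, 937^64=1051, 937^128=739, 937^256=745, 937^512=472, 937^1024=1225, 937^2048=841, 937^4096=652, 937^8192=340, 937^16384=232, 937^32768=73, 937^65536=85, 937^131072=670, 937^262144=538; 937^461163 = 937^1 * 937^2 * 937^8 * 937^32 * 937^64 * 937^256 * 937^2048 * 937^65536 * 937^131072 * 937^262144 = 1261 (mod 1311); answer 1261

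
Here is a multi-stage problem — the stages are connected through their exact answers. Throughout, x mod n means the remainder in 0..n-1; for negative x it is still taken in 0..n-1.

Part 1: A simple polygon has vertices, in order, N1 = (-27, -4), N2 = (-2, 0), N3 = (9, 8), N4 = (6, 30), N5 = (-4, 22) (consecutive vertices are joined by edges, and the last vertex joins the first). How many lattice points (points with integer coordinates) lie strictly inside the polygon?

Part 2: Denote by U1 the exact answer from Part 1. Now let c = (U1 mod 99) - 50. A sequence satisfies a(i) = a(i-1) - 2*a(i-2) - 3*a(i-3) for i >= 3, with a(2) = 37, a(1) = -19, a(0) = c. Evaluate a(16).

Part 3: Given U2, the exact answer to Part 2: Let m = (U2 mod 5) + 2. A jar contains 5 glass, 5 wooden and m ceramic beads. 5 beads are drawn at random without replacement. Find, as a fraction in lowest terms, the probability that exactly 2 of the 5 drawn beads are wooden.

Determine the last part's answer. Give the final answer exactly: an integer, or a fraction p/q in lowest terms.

400/1001

Part 1: cross terms: (-27*0 - -2*-4)=-8, (-2*8 - 9*0)=-16, (9*30 - 6*8)=222, (6*22 - -4*30)=252, (-4*-4 - -27*22)=610; twice the area = |1060| = 1060; area = 530; boundary points = 1 + 1 + 1 + 2 + 1 = 6; strictly interior points = area - boundary/2 + 1 = 528; answer 528
Part 2: U1 = 528; c = -17; a(3) = 1*(37) - 2*(-19) - 3*(-17) = 126; iterating: a(3)=126, a(4)=109, a(5)=-254, a(6)=-850, a(7)=-669, a(8)=1793, a(9)=5681, a(10)=4102, a(11)=-12639, a(12)=-37886, a(13)=-24914, a(14)=88775, a(15)=252261, a(16)=149453; answer 149453
Part 3: U2 = 149453; m = 5; total draws C(15,5) = 3003; favorable C(5,2)*C(10,3) = 1200; P = 400/1001; answer 400/1001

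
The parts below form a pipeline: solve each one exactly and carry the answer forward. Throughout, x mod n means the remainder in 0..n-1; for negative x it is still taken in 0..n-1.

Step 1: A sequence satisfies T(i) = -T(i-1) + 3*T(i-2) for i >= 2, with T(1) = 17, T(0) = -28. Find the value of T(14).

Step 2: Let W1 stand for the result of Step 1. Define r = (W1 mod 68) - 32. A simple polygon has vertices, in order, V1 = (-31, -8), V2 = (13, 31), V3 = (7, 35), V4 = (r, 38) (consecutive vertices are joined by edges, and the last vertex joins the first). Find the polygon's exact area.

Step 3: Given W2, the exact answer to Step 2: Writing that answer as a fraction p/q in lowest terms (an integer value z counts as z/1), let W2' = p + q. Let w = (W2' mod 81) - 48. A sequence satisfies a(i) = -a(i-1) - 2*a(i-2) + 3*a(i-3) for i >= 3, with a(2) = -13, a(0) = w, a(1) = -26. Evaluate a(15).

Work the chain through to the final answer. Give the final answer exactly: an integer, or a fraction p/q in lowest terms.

Step 1: T(2) = -1*(17) + 3*(-28) = -101; iterating: T(2)=-101, T(3)=152, T(4)=-455, T(5)=911, T(6)=-2276, T(7)=5009, T(8)=-11837, T(9)=26864, T(10)=-62375, T(11)=142967, T(12)=-330092, T(13)=758993, T(14)=-1749269; answer -1749269
Step 2: W1 = -1749269; r = -1; cross terms: (-31*31 - 13*-8)=-857, (13*35 - 7*31)=238, (7*38 - -1*35)=301, (-1*-8 - -31*38)=1186; twice the area = |868| = 868; area = 434; answer 434
Step 3: W2 = 434; threaded value p + q = 435; w = -18; a(3) = -1*(-13) - 2*(-26) + 3*(-18) = 11; iterating: a(3)=11, a(4)=-63, a(5)=2, a(6)=157, a(7)=-350, a(8)=42, a(9)=1129, a(10)=-2263, a(11)=131, a(12)=7782, a(13)=-14833, a(14)=-338, a(15)=53350; answer 53350

53350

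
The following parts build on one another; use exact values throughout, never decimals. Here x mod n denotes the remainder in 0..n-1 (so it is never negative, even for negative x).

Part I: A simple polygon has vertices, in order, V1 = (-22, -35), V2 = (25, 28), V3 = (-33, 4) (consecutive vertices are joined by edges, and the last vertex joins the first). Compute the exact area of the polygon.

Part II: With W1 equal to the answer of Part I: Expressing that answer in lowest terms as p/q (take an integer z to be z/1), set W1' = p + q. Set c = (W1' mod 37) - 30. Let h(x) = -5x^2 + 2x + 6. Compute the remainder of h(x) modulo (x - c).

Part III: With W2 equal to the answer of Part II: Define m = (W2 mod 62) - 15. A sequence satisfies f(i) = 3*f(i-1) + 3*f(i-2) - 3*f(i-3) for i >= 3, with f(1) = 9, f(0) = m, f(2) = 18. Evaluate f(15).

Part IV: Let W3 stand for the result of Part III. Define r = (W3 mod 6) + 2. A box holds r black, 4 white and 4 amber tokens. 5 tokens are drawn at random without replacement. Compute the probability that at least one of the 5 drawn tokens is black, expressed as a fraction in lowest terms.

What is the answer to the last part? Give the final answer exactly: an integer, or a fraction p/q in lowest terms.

Part I: cross terms: (-22*28 - 25*-35)=259, (25*4 - -33*28)=1024, (-33*-35 - -22*4)=1243; twice the area = |2526| = 2526; area = 1263; answer 1263
Part II: W1 = 1263; threaded value p + q = 1264; c = -24; remainder = value at the root: -5*(-24)^2 + 2*(-24)^1 + 6 = (-2880) + (-48) + (6) = -2922; answer -2922
Part III: W2 = -2922; m = 39; f(3) = 3*(18) + 3*(9) - 3*(39) = -36; iterating: f(3)=-36, f(4)=-81, f(5)=-405, f(6)=-1350, f(7)=-5022, f(8)=-17901, f(9)=-64719, f(10)=-232794, f(11)=-838836, f(12)=-3020733, f(13)=-10880325, f(14)=-39186666, f(15)=-141138774; answer -141138774
Part IV: W3 = -141138774; r = 2; total draws C(10,5) = 252; complement C(8,5) = 56; favorable 252 - 56 = 196; P = 7/9; answer 7/9

7/9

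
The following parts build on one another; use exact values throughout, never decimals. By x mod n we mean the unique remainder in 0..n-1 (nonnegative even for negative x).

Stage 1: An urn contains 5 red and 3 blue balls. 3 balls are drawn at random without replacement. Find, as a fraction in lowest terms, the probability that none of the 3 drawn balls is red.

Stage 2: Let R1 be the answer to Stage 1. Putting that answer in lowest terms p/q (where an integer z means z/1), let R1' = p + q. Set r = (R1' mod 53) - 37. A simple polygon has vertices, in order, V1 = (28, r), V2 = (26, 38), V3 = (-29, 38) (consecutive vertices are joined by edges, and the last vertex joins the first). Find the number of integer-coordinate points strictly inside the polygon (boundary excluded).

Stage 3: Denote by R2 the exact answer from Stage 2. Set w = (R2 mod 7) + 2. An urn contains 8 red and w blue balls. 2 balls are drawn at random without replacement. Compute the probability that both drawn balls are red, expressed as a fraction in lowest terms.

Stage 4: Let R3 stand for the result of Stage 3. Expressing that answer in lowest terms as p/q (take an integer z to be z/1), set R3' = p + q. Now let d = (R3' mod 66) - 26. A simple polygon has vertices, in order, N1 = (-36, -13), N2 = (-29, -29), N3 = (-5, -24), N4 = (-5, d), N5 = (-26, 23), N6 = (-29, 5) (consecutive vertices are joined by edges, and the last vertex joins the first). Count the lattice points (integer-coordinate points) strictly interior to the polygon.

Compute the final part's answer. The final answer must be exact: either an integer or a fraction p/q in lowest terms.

Stage 1: total draws C(8,3) = 56; favorable C(3,3) = 1; P = 1/56; answer 1/56
Stage 2: R1 = 1/56; threaded value p + q = 57; r = -33; cross terms: (28*38 - 26*-33)=1922, (26*38 - -29*38)=2090, (-29*-33 - 28*38)=-107; twice the area = |3905| = 3905; area = 3905/2; boundary points = 1 + 55 + 1 = 57; strictly interior points = area - boundary/2 + 1 = 1925; answer 1925
Stage 3: R2 = 1925; w = 2; total draws C(10,2) = 45; favorable C(8,2) = 28; P = 28/45; answer 28/45
Stage 4: R3 = 28/45; threaded value p + q = 73; d = -19; cross terms: (-36*-29 - -29*-13)=667, (-29*-24 - -5*-29)=551, (-5*-19 - -5*-24)=-25, (-5*23 - -26*-19)=-609, (-26*5 - -29*23)=537, (-29*-13 - -36*5)=557; twice the area = |1678| = 1678; area = 839; boundary points = 1 + 1 + 5 + 21 + 3 + 1 = 32; strictly interior points = area - boundary/2 + 1 = 824; answer 824

824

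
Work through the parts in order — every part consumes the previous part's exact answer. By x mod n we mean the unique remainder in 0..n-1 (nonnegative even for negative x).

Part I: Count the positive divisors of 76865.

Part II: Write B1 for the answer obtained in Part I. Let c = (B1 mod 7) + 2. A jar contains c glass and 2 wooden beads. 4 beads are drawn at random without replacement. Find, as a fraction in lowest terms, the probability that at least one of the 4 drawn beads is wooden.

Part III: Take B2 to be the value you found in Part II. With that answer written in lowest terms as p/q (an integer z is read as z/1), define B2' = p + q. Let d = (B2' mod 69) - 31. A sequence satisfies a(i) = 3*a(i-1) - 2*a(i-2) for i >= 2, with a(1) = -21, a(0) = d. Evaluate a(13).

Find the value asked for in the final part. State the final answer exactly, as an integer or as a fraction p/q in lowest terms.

-122871

Part I: 76865 = 5 * 15373; number of divisors = (1+1) * (1+1) = 4; answer 4
Part II: B1 = 4; c = 6; total draws C(8,4) = 70; complement C(6,4) = 15; favorable 70 - 15 = 55; P = 11/14; answer 11/14
Part III: B2 = 11/14; threaded value p + q = 25; d = -6; a(2) = 3*(-21) - 2*(-6) = -51; iterating: a(2)=-51, a(3)=-111, a(4)=-231, a(5)=-471, a(6)=-951, a(7)=-1911, a(8)=-3831, a(9)=-7671, a(10)=-15351, a(11)=-30711, a(12)=-61431, a(13)=-122871; answer -122871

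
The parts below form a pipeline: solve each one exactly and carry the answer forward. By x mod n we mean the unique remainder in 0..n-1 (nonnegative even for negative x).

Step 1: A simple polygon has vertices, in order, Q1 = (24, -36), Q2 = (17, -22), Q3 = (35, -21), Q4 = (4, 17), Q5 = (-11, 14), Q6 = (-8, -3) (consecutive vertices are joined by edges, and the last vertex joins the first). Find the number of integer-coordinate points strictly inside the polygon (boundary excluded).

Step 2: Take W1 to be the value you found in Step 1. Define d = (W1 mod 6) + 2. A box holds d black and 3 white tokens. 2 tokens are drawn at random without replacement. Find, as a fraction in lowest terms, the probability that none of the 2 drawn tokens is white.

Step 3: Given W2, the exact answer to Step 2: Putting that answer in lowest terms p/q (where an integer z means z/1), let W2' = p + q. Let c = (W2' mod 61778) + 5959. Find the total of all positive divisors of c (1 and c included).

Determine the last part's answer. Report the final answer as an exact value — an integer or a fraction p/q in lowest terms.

Step 1: cross terms: (24*-22 - 17*-36)=84, (17*-21 - 35*-22)=413, (35*17 - 4*-21)=679, (4*14 - -11*17)=243, (-11*-3 - -8*14)=145, (-8*-36 - 24*-3)=360; twice the area = |1924| = 1924; area = 962; boundary points = 7 + 1 + 1 + 3 + 1 + 1 = 14; strictly interior points = area - boundary/2 + 1 = 956; answer 956
Step 2: W1 = 956; d = 4; total draws C(7,2) = 21; favorable C(4,2) = 6; P = 2/7; answer 2/7
Step 3: W2 = 2/7; threaded value p + q = 9; c = 5968; 5968 = 2^4 * 373; sigma = (1 + 2 + 4 + 8 + 16) * (1 + 373) = 31 * 374 = 11594; answer 11594

11594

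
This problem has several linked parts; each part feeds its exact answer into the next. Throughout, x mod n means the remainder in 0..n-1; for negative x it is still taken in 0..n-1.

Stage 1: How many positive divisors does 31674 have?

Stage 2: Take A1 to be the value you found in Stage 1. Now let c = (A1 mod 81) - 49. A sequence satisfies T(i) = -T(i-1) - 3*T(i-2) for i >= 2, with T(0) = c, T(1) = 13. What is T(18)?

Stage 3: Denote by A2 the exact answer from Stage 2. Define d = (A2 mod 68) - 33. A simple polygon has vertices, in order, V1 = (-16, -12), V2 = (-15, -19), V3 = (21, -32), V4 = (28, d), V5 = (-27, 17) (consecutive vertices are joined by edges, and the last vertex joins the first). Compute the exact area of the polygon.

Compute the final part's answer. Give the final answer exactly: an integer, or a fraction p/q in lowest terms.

Stage 1: 31674 = 2 * 3 * 5279; number of divisors = (1+1) * (1+1) * (1+1) = 8; answer 8
Stage 2: A1 = 8; c = -41; T(2) = -1*(13) - 3*(-41) = 110; iterating: T(2)=110, T(3)=-149, T(4)=-181, T(5)=628, T(6)=-85, T(7)=-1799, T(8)=2054, T(9)=3343, T(10)=-9505, T(11)=-524, T(12)=29039, T(13)=-27467, T(14)=-59650, T(15)=142051, T(16)=36899, T(17)=-463052, T(18)=352355; answer 352355
Stage 3: A2 = 352355; d = 14; cross terms: (-16*-19 - -15*-12)=124, (-15*-32 - 21*-19)=879, (21*14 - 28*-32)=1190, (28*17 - -27*14)=854, (-27*-12 - -16*17)=596; twice the area = |3643| = 3643; area = 3643/2; answer 3643/2

3643/2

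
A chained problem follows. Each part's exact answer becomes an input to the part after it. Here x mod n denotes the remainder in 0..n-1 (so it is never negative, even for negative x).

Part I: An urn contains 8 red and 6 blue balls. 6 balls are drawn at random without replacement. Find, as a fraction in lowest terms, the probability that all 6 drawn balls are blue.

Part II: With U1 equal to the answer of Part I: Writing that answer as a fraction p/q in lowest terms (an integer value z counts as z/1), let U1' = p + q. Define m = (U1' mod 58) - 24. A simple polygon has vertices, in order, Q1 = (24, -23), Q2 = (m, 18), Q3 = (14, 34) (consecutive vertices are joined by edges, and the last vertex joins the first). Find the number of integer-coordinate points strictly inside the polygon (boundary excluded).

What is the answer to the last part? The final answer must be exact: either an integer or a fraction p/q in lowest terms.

Part I: total draws C(14,6) = 3003; favorable C(6,6) = 1; P = 1/3003; answer 1/3003
Part II: U1 = 1/3003; threaded value p + q = 3004; m = 22; cross terms: (24*18 - 22*-23)=938, (22*34 - 14*18)=496, (14*-23 - 24*34)=-1138; twice the area = |296| = 296; area = 148; boundary points = 1 + 8 + 1 = 10; strictly interior points = area - boundary/2 + 1 = 144; answer 144

144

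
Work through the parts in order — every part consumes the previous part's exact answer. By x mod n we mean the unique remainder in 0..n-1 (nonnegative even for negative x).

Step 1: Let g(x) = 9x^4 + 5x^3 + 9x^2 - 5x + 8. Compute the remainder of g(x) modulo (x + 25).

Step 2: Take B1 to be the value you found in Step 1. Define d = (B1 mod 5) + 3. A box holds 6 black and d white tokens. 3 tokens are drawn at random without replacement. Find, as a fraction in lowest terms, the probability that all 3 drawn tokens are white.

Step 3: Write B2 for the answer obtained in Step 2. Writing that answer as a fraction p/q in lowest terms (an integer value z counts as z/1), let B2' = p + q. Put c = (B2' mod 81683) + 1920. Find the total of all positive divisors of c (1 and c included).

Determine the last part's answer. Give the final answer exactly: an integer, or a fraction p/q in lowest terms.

Step 1: remainder = value at the root: 9*(-25)^4 + 5*(-25)^3 + 9*(-25)^2 - 5*(-25)^1 + 8 = (3515625) + (-78125) + (5625) + (125) + (8) = 3443258; answer 3443258
Step 2: B1 = 3443258; d = 6; total draws C(12,3) = 220; favorable C(6,3) = 20; P = 1/11; answer 1/11
Step 3: B2 = 1/11; threaded value p + q = 12; c = 1932; 1932 = 2^2 * 3 * 7 * 23; sigma = (1 + 2 + 4) * (1 + 3) * (1 + 7) * (1 + 23) = 7 * 4 * 8 * 24 = 5376; answer 5376

5376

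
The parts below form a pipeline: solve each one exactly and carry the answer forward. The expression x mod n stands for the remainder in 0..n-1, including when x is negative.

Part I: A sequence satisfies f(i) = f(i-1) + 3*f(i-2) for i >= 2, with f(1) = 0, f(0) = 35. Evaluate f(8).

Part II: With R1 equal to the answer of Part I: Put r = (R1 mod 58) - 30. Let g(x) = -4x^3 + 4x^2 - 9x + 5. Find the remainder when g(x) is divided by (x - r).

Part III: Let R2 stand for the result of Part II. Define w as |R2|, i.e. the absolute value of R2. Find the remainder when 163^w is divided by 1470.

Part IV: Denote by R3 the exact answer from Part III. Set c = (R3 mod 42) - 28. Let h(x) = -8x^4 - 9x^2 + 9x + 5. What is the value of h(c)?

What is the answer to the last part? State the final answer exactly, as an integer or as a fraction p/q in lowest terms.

Part I: f(2) = 1*(0) + 3*(35) = 105; iterating: f(2)=105, f(3)=105, f(4)=420, f(5)=735, f(6)=1995, f(7)=4200, f(8)=10185; answer 10185
Part II: R1 = 10185; r = 5; remainder = value at the root: -4*(5)^3 + 4*(5)^2 - 9*(5)^1 + 5 = (-500) + (100) + (-45) + (5) = -440; answer -440
Part III: R2 = -440; w = 440; squarings mod 1470: 163^1=163, 163^2=109, 163^4=121, 163^8=1411, 163^16=541, 163^32=151, 163^64=751, 163^128=991, 163^256=121; 163^440 = 163^8 * 163^16 * 163^32 * 163^128 * 163^256 = 781 (mod 1470); answer 781
Part IV: R3 = 781; c = -3; -8*(-3)^4 - 9*(-3)^2 + 9*(-3)^1 + 5 = (-648) + (-81) + (-27) + (5) = -751; answer -751

-751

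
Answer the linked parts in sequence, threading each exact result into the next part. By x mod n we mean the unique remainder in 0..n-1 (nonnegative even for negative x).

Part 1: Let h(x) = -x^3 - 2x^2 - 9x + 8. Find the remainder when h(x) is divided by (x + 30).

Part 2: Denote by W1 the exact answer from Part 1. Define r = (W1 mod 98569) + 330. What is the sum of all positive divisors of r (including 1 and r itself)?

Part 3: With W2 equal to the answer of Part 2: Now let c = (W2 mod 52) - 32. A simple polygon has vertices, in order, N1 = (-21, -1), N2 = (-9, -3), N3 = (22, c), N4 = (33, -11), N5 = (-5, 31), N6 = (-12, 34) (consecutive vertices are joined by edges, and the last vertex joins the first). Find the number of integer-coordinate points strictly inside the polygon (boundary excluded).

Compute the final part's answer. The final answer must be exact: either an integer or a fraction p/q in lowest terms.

1341

Part 1: remainder = value at the root: -1*(-30)^3 - 2*(-30)^2 - 9*(-30)^1 + 8 = (27000) + (-1800) + (270) + (8) = 25478; answer 25478
Part 2: W1 = 25478; r = 25808; 25808 = 2^4 * 1613; sigma = (1 + 2 + 4 + 8 + 16) * (1 + 1613) = 31 * 1614 = 50034; answer 50034
Part 3: W2 = 50034; c = -22; cross terms: (-21*-3 - -9*-1)=54, (-9*-22 - 22*-3)=264, (22*-11 - 33*-22)=484, (33*31 - -5*-11)=968, (-5*34 - -12*31)=202, (-12*-1 - -21*34)=726; twice the area = |2698| = 2698; area = 1349; boundary points = 2 + 1 + 11 + 2 + 1 + 1 = 18; strictly interior points = area - boundary/2 + 1 = 1341; answer 1341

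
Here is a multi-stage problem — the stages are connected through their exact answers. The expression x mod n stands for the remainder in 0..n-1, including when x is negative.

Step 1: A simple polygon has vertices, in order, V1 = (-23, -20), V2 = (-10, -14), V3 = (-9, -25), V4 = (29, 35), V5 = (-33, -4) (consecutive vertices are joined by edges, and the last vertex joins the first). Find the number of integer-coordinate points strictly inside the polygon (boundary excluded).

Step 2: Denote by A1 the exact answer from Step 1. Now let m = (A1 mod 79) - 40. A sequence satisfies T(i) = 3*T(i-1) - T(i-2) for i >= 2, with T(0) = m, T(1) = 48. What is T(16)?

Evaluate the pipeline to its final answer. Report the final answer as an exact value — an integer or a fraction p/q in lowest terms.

Step 1: cross terms: (-23*-14 - -10*-20)=122, (-10*-25 - -9*-14)=124, (-9*35 - 29*-25)=410, (29*-4 - -33*35)=1039, (-33*-20 - -23*-4)=568; twice the area = |2263| = 2263; area = 2263/2; boundary points = 1 + 1 + 2 + 1 + 2 = 7; strictly interior points = area - boundary/2 + 1 = 1129; answer 1129
Step 2: A1 = 1129; m = -17; T(2) = 3*(48) - 1*(-17) = 161; iterating: T(2)=161, T(3)=435, T(4)=1144, T(5)=2997, T(6)=7847, T(7)=20544, T(8)=53785, T(9)=140811, T(10)=368648, T(11)=965133, T(12)=2526751, T(13)=6615120, T(14)=17318609, T(15)=45340707, T(16)=118703512; answer 118703512

118703512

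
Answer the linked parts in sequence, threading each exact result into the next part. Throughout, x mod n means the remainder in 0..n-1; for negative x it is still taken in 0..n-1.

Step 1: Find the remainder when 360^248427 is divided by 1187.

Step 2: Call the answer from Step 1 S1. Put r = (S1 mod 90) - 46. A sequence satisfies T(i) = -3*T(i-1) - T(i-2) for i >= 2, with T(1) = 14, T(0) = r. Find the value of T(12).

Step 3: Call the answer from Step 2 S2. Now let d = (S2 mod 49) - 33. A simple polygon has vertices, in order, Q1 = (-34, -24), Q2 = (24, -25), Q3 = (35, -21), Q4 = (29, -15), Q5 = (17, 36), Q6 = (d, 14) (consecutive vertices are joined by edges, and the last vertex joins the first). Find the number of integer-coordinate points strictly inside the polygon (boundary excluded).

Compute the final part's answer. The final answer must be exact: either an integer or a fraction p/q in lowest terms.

2451

Step 1: squarings mod 1187: 360^1=360, 360^2=217, 360^4=796, 360^8=945, 360^16=401, 360^32=556, 360^64=516, 360^128=368, 360^256=106, 360^512=553, 360^1024=750, 360^2048=1049, 360^4096=52, 360^8192=330, 360^16384=883, 360^32768=1017, 360^65536=412, 360^131072=3; 360^248427 = 360^1 * 360^2 * 360^8 * 360^32 * 360^64 * 360^512 * 360^2048 * 360^16384 * 360^32768 * 360^65536 * 360^131072 = 203 (mod 1187); answer 203
Step 2: S1 = 203; r = -23; T(2) = -3*(14) - 1*(-23) = -19; iterating: T(2)=-19, T(3)=43, T(4)=-110, T(5)=287, T(6)=-751, T(7)=1966, T(8)=-5147, T(9)=13475, T(10)=-35278, T(11)=92359, T(12)=-241799; answer -241799
Step 3: S2 = -241799; d = -17; cross terms: (-34*-25 - 24*-24)=1426, (24*-21 - 35*-25)=371, (35*-15 - 29*-21)=84, (29*36 - 17*-15)=1299, (17*14 - -17*36)=850, (-17*-24 - -34*14)=884; twice the area = |4914| = 4914; area = 2457; boundary points = 1 + 1 + 6 + 3 + 2 + 1 = 14; strictly interior points = area - boundary/2 + 1 = 2451; answer 2451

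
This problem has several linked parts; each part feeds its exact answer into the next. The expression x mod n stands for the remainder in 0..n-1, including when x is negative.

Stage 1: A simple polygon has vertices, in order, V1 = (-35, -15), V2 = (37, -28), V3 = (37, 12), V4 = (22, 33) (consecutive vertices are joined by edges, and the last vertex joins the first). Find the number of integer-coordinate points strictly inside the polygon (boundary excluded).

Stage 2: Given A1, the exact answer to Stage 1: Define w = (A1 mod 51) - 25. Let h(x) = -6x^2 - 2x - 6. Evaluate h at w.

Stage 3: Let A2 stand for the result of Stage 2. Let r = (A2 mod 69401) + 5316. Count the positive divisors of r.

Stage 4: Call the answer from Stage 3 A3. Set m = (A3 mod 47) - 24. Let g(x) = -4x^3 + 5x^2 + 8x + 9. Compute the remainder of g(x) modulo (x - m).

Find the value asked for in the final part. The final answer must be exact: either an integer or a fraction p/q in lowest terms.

Stage 1: cross terms: (-35*-28 - 37*-15)=1535, (37*12 - 37*-28)=1480, (37*33 - 22*12)=957, (22*-15 - -35*33)=825; twice the area = |4797| = 4797; area = 4797/2; boundary points = 1 + 40 + 3 + 3 = 47; strictly interior points = area - boundary/2 + 1 = 2376; answer 2376
Stage 2: A1 = 2376; w = 5; -6*(5)^2 - 2*(5)^1 - 6 = (-150) + (-10) + (-6) = -166; answer -166
Stage 3: A2 = -166; r = 74551; 74551 is prime, so its only divisors are 1 and 74551; count = 2; answer 2
Stage 4: A3 = 2; m = -22; remainder = value at the root: -4*(-22)^3 + 5*(-22)^2 + 8*(-22)^1 + 9 = (42592) + (2420) + (-176) + (9) = 44845; answer 44845

44845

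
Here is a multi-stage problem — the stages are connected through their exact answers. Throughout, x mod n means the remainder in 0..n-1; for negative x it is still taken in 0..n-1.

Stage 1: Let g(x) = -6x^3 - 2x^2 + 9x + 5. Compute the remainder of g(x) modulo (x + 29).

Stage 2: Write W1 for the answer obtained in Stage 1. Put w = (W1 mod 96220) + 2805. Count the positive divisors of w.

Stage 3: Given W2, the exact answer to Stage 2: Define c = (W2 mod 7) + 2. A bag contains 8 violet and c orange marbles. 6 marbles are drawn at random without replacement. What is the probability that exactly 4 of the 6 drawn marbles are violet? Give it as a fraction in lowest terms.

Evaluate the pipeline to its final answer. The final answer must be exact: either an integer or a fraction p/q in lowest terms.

Stage 1: remainder = value at the root: -6*(-29)^3 - 2*(-29)^2 + 9*(-29)^1 + 5 = (146334) + (-1682) + (-261) + (5) = 144396; answer 144396
Stage 2: W1 = 144396; w = 50981; 50981 = 7 * 7283; number of divisors = (1+1) * (1+1) = 4; answer 4
Stage 3: W2 = 4; c = 6; total draws C(14,6) = 3003; favorable C(8,4)*C(6,2) = 1050; P = 50/143; answer 50/143

50/143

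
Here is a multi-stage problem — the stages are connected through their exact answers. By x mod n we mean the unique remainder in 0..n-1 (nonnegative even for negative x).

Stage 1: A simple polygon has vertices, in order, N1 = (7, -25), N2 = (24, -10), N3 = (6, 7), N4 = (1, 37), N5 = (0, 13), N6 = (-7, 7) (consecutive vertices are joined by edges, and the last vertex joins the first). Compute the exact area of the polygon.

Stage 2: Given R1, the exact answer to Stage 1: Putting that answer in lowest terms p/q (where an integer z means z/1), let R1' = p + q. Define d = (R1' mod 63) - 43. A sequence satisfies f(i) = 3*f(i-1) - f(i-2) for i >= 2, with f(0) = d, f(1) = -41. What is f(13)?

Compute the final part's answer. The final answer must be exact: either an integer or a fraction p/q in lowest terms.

-3354233

Stage 1: cross terms: (7*-10 - 24*-25)=530, (24*7 - 6*-10)=228, (6*37 - 1*7)=215, (1*13 - 0*37)=13, (0*7 - -7*13)=91, (-7*-25 - 7*7)=126; twice the area = |1203| = 1203; area = 1203/2; answer 1203/2
Stage 2: R1 = 1203/2; threaded value p + q = 1205; d = -35; f(2) = 3*(-41) - 1*(-35) = -88; iterating: f(2)=-88, f(3)=-223, f(4)=-581, f(5)=-1520, f(6)=-3979, f(7)=-10417, f(8)=-27272, f(9)=-71399, f(10)=-186925, f(11)=-489376, f(12)=-1281203, f(13)=-3354233; answer -3354233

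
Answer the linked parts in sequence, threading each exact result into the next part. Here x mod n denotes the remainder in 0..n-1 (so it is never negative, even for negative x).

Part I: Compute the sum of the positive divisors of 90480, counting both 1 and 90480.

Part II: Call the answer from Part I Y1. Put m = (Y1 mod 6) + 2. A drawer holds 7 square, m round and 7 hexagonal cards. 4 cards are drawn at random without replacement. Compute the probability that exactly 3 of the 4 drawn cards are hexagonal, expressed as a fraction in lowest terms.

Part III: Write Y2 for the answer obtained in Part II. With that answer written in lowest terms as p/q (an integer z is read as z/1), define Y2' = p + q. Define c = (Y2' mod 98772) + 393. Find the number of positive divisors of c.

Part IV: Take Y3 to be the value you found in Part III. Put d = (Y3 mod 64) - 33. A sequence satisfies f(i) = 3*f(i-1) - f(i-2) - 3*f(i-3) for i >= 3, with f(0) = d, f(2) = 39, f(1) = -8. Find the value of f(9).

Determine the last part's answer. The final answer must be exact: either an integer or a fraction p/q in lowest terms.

19228

Part I: 90480 = 2^4 * 3 * 5 * 13 * 29; sigma = (1 + 2 + 4 + 8 + 16) * (1 + 3) * (1 + 5) * (1 + 13) * (1 + 29) = 31 * 4 * 6 * 14 * 30 = 312480; answer 312480
Part II: Y1 = 312480; m = 2; total draws C(16,4) = 1820; favorable C(7,3)*C(9,1) = 315; P = 9/52; answer 9/52
Part III: Y2 = 9/52; threaded value p + q = 61; c = 454; 454 = 2 * 227; number of divisors = (1+1) * (1+1) = 4; answer 4
Part IV: Y3 = 4; d = -29; f(3) = 3*(39) - 1*(-8) - 3*(-29) = 212; iterating: f(3)=212, f(4)=621, f(5)=1534, f(6)=3345, f(7)=6638, f(8)=11967, f(9)=19228; answer 19228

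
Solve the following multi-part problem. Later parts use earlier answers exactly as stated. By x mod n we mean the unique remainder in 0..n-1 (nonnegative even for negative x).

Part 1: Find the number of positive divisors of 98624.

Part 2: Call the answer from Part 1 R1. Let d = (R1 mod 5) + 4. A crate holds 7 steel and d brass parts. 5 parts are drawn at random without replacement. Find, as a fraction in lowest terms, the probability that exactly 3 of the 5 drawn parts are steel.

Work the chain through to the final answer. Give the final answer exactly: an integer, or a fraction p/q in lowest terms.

Part 1: 98624 = 2^6 * 23 * 67; number of divisors = (6+1) * (1+1) * (1+1) = 28; answer 28
Part 2: R1 = 28; d = 7; total draws C(14,5) = 2002; favorable C(7,3)*C(7,2) = 735; P = 105/286; answer 105/286

105/286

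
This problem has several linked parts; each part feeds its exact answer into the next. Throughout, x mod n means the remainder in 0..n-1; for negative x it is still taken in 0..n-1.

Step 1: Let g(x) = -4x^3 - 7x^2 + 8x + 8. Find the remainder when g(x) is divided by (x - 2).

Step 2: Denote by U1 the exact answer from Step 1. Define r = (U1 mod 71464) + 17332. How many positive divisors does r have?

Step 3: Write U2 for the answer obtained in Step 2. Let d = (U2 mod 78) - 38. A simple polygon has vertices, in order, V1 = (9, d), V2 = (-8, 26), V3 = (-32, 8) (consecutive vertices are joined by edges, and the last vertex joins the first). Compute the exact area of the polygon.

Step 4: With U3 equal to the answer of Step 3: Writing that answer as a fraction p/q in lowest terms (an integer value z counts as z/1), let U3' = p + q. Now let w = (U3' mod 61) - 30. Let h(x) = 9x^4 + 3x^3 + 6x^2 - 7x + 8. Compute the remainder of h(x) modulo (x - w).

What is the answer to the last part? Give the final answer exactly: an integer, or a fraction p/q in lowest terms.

Step 1: remainder = value at the root: -4*(2)^3 - 7*(2)^2 + 8*(2)^1 + 8 = (-32) + (-28) + (16) + (8) = -36; answer -36
Step 2: U1 = -36; r = 88760; 88760 = 2^3 * 5 * 7 * 317; number of divisors = (3+1) * (1+1) * (1+1) * (1+1) = 32; answer 32
Step 3: U2 = 32; d = -6; cross terms: (9*26 - -8*-6)=186, (-8*8 - -32*26)=768, (-32*-6 - 9*8)=120; twice the area = |1074| = 1074; area = 537; answer 537
Step 4: U3 = 537; threaded value p + q = 538; w = 20; remainder = value at the root: 9*(20)^4 + 3*(20)^3 + 6*(20)^2 - 7*(20)^1 + 8 = (1440000) + (24000) + (2400) + (-140) + (8) = 1466268; answer 1466268

1466268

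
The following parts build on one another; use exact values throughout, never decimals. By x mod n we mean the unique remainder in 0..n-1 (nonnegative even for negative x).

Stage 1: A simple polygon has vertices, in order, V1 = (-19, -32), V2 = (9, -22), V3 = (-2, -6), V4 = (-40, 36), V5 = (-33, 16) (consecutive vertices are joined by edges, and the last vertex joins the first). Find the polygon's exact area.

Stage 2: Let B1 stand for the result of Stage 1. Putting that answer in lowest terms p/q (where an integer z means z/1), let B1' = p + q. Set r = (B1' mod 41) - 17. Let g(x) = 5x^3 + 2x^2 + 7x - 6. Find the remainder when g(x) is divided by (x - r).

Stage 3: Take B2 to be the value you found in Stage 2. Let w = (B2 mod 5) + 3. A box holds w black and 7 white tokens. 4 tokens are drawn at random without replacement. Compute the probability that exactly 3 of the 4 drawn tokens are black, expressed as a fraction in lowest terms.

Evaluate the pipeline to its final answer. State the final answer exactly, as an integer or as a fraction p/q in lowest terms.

35/143

Stage 1: cross terms: (-19*-22 - 9*-32)=706, (9*-6 - -2*-22)=-98, (-2*36 - -40*-6)=-312, (-40*16 - -33*36)=548, (-33*-32 - -19*16)=1360; twice the area = |2204| = 2204; area = 1102; answer 1102
Stage 2: B1 = 1102; threaded value p + q = 1103; r = 20; remainder = value at the root: 5*(20)^3 + 2*(20)^2 + 7*(20)^1 - 6 = (40000) + (800) + (140) + (-6) = 40934; answer 40934
Stage 3: B2 = 40934; w = 7; total draws C(14,4) = 1001; favorable C(7,3)*C(7,1) = 245; P = 35/143; answer 35/143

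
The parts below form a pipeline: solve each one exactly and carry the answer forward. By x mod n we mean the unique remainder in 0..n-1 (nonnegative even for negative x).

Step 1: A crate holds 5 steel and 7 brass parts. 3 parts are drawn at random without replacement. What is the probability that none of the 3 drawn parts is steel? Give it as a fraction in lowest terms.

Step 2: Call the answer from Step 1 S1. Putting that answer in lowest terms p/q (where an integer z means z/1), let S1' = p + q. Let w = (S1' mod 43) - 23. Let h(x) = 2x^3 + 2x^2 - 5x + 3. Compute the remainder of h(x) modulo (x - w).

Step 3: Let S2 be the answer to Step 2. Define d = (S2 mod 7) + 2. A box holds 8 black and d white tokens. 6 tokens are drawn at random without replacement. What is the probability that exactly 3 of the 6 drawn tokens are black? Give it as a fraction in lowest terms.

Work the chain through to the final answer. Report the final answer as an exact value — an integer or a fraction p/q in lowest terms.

4/33

Step 1: total draws C(12,3) = 220; favorable C(7,3) = 35; P = 7/44; answer 7/44
Step 2: S1 = 7/44; threaded value p + q = 51; w = -15; remainder = value at the root: 2*(-15)^3 + 2*(-15)^2 - 5*(-15)^1 + 3 = (-6750) + (450) + (75) + (3) = -6222; answer -6222
Step 3: S2 = -6222; d = 3; total draws C(11,6) = 462; favorable C(8,3)*C(3,3) = 56; P = 4/33; answer 4/33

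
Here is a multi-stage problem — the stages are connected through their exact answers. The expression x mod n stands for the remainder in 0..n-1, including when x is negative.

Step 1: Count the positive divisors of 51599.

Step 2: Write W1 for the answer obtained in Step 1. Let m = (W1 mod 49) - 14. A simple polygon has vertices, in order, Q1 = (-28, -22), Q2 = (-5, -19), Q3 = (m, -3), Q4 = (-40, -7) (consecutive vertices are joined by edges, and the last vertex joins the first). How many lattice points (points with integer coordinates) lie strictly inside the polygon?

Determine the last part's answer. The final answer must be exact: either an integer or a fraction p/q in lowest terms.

Step 1: 51599 is prime, so its only divisors are 1 and 51599; count = 2; answer 2
Step 2: W1 = 2; m = -12; cross terms: (-28*-19 - -5*-22)=422, (-5*-3 - -12*-19)=-213, (-12*-7 - -40*-3)=-36, (-40*-22 - -28*-7)=684; twice the area = |857| = 857; area = 857/2; boundary points = 1 + 1 + 4 + 3 = 9; strictly interior points = area - boundary/2 + 1 = 425; answer 425

425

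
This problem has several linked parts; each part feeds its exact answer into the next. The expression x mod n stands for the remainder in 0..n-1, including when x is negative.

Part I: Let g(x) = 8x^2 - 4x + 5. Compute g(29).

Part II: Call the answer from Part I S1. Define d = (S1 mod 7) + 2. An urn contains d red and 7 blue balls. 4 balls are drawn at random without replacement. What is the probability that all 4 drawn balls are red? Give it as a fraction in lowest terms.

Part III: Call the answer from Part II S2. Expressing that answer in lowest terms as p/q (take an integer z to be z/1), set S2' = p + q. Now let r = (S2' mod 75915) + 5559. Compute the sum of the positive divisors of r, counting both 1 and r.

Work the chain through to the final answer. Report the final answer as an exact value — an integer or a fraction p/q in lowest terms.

11520

Part I: 8*(29)^2 - 4*(29)^1 + 5 = (6728) + (-116) + (5) = 6617; answer 6617
Part II: S1 = 6617; d = 4; total draws C(11,4) = 330; favorable C(4,4) = 1; P = 1/330; answer 1/330
Part III: S2 = 1/330; threaded value p + q = 331; r = 5890; 5890 = 2 * 5 * 19 * 31; sigma = (1 + 2) * (1 + 5) * (1 + 19) * (1 + 31) = 3 * 6 * 20 * 32 = 11520; answer 11520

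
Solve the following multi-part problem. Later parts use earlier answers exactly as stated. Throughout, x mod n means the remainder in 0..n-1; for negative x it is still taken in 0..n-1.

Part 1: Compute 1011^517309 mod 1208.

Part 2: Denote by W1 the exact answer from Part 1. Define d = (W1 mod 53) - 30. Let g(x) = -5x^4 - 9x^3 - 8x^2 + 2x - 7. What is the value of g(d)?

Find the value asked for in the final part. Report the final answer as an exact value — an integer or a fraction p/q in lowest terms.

Part 1: squarings mod 1208: 1011^1=1011, 1011^2=153, 1011^4=457, 1011^8=1073, 1011^16=105, 1011^32=153, 1011^64=457, 1011^128=1073, 1011^256=105, 1011^512=153, 1011^1024=457, 1011^2048=1073, 1011^4096=105, 1011^8192=153, 1011^16384=457, 1011^32768=1073, 1011^65536=105, 1011^131072=153, 1011^262144=457; 1011^517309 = 1011^1 * 1011^4 * 1011^8 * 1011^16 * 1011^32 * 1011^128 * 1011^1024 * 1011^8192 * 1011^16384 * 1011^32768 * 1011^65536 * 1011^131072 * 1011^262144 = 155 (mod 1208); answer 155
Part 2: W1 = 155; d = 19; -5*(19)^4 - 9*(19)^3 - 8*(19)^2 + 2*(19)^1 - 7 = (-651605) + (-61731) + (-2888) + (38) + (-7) = -716193; answer -716193

-716193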